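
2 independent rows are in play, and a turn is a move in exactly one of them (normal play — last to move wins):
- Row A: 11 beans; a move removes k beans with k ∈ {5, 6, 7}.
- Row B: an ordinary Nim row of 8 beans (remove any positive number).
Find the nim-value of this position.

For row A, compute g(0), g(1), … with moves {5, 6, 7}:
g(0) = mex{} = 0
g(1) = mex{} = 0
g(2) = mex{} = 0
g(3) = mex{} = 0
g(4) = mex{} = 0
g(5) = mex{0} = 1
g(6) = mex{0} = 1
g(7) = mex{0} = 1
g(8) = mex{0} = 1
g(9) = mex{0} = 1
g(10) = mex{0,1} = 2
g(11) = mex{0,1} = 2
So g(11) = 2.
Row B is a plain Nim row of size 8, so its Grundy value is 8.
The value of a disjunctive sum is the nim-sum of the parts.
Combined value = 2 ⊕ 8 = 10.

10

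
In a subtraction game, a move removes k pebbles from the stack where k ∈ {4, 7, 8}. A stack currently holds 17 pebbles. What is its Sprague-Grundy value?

Grundy values for subtraction set {4, 7, 8}:
k:     0  1  2  3  4  5  6  7  8  9 10 11 12 13 14 15 16 17
g(k):  0  0  0  0  1  1  1  1  2  2  2  2  0  0  0  0  1  1
So g(17) = 1.

1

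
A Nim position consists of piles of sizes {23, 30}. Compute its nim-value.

9

Nim-sum: 23 ⊕ 30 = 9.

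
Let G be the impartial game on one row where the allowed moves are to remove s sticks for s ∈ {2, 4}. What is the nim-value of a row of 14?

Build the Grundy sequence with g(k) = mex{g(k−s) : s ∈ {2, 4}, s ≤ k}:
k:     0  1  2  3  4  5  6  7  8  9 10 11 12 13 14
g(k):  0  0  1  1  2  2  0  0  1  1  2  2  0  0  1
So g(14) = 1.

1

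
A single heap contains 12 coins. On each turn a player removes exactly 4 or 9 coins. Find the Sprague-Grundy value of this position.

1

Build the Grundy sequence with g(k) = mex{g(k−s) : s ∈ {4, 9}, s ≤ k}:
g(0) = mex{} = 0
g(1) = mex{} = 0
g(2) = mex{} = 0
g(3) = mex{} = 0
g(4) = mex{0} = 1
g(5) = mex{0} = 1
g(6) = mex{0} = 1
g(7) = mex{0} = 1
g(8) = mex{1} = 0
g(9) = mex{0,1} = 2
g(10) = mex{0,1} = 2
g(11) = mex{0,1} = 2
g(12) = mex{0} = 1
So g(12) = 1.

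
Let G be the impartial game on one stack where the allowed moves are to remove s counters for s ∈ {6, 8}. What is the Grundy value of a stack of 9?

Build the Grundy sequence with g(k) = mex{g(k−s) : s ∈ {6, 8}, s ≤ k}:
k:     0  1  2  3  4  5  6  7  8  9
g(k):  0  0  0  0  0  0  1  1  1  1
So g(9) = 1.

1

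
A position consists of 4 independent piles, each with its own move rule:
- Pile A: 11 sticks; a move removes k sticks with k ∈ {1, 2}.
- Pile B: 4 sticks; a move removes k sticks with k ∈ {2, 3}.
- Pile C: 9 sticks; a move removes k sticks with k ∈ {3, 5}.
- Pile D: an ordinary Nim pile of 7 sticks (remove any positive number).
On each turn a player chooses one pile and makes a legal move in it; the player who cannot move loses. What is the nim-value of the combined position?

7

Grundy values for pile A (subtraction set {1, 2}):
k:     0  1  2  3  4  5  6  7  8  9 10 11
g(k):  0  1  2  0  1  2  0  1  2  0  1  2
So g(11) = 2.
Build the Grundy sequence for pile B with g(k) = mex{g(k−s) : s ∈ {2, 3}, s ≤ k}:
g(0) = mex{} = 0
g(1) = mex{} = 0
g(2) = mex{0} = 1
g(3) = mex{0} = 1
g(4) = mex{0,1} = 2
So g(4) = 2.
For pile C, compute g(0), g(1), … with moves {3, 5}:
k:     0  1  2  3  4  5  6  7  8  9
g(k):  0  0  0  1  1  1  2  2  0  0
So g(9) = 0.
Pile D is a plain Nim pile of size 7, so its Grundy value is 7.
The value of a disjunctive sum is the nim-sum of the parts.
Combined value = 2 ⊕ 2 ⊕ 0 ⊕ 7 = 7.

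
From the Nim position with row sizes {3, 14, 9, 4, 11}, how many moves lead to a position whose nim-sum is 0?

Compute the nim-sum pairwise:
3 ^ 14 = 13
13 ^ 9 = 4
4 ^ 4 = 0
0 ^ 11 = 11
The overall nim-sum is X = 11. A row of size p has a winning move iff p XOR X < p (reduce it to p XOR X).
  3: 3 XOR 11 = 8 ≥ 3 — no move.
  14: 14 XOR 11 = 5 < 14 — winning move (to 5).
  9: 9 XOR 11 = 2 < 9 — winning move (to 2).
  4: 4 XOR 11 = 15 ≥ 4 — no move.
  11: 11 XOR 11 = 0 < 11 — winning move (to 0).
That gives 3 winning moves.

3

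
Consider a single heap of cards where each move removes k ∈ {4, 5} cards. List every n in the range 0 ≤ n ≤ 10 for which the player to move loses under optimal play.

0, 1, 2, 3, 9, 10

Build the Grundy sequence with g(k) = mex{g(k−s) : s ∈ {4, 5}, s ≤ k}:
g(0) = mex{} = 0
g(1) = mex{} = 0
g(2) = mex{} = 0
g(3) = mex{} = 0
g(4) = mex{0} = 1
g(5) = mex{0} = 1
g(6) = mex{0} = 1
g(7) = mex{0} = 1
g(8) = mex{0,1} = 2
g(9) = mex{1} = 0
g(10) = mex{1} = 0
The P-positions (g = 0) in 0..10 are 0, 1, 2, 3, 9, 10.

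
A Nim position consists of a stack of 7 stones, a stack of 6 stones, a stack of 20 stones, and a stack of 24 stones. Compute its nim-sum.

13

Compute the nim-sum pairwise:
7 XOR 6 = 1
1 XOR 20 = 21
21 XOR 24 = 13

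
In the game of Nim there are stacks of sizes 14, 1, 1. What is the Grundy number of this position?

14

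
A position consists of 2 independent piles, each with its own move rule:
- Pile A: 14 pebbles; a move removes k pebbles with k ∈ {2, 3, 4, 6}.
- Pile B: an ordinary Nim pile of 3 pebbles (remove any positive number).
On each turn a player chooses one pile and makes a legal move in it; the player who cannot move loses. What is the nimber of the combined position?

Grundy values for pile A (subtraction set {2, 3, 4, 6}):
g(0) = mex{} = 0
g(1) = mex{} = 0
g(2) = mex{0} = 1
g(3) = mex{0} = 1
g(4) = mex{0,1} = 2
g(5) = mex{0,1} = 2
g(6) = mex{0,1,2} = 3
g(7) = mex{0,1,2} = 3
g(8) = mex{1,2,3} = 0
g(9) = mex{1,2,3} = 0
g(10) = mex{0,2,3} = 1
g(11) = mex{0,2,3} = 1
g(12) = mex{0,1,3} = 2
g(13) = mex{0,1,3} = 2
g(14) = mex{0,1,2} = 3
So g(14) = 3.
Pile B is a plain Nim pile of size 3, so its Grundy value is 3.
By the Sprague-Grundy theorem, the Grundy value of a sum of independent games is the XOR of the component values.
Combined value = 3 ⊕ 3 = 0.

0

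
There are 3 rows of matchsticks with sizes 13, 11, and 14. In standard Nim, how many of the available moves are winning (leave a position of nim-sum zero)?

3

Compute the nim-sum pairwise:
13 ⊕ 11 = 6
6 ⊕ 14 = 8
The overall nim-sum is X = 8. A row of size p has a winning move iff p XOR X < p (reduce it to p XOR X).
  13: 13 XOR 8 = 5 < 13 — winning move (to 5).
  11: 11 XOR 8 = 3 < 11 — winning move (to 3).
  14: 14 XOR 8 = 6 < 14 — winning move (to 6).
That gives 3 winning moves.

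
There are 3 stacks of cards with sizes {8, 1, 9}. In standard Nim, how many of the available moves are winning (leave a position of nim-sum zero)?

Write each in binary and XOR column by column:
  1000  (8)
  0001  (1)
  1001  (9)
  ----
  0000  (0)
The nim-sum is already 0, so every move leaves a nonzero nim-sum — there are no winning moves.

0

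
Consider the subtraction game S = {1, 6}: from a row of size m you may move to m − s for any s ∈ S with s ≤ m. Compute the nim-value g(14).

0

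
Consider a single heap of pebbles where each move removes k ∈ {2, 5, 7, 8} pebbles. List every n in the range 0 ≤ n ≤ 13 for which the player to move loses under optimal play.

0, 1, 4, 10, 13

Build the Grundy sequence with g(k) = mex{g(k−s) : s ∈ {2, 5, 7, 8}, s ≤ k}:
k:     0  1  2  3  4  5  6  7  8  9 10 11 12 13
g(k):  0  0  1  1  0  2  1  3  2  2  0  3  1  0
The P-positions (g = 0) in 0..13 are 0, 1, 4, 10, 13.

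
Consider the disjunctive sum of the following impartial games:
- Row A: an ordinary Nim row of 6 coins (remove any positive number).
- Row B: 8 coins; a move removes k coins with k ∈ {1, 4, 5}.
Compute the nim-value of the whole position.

Row A is a plain Nim row of size 6, so its Grundy value is 6.
For row B, compute g(0), g(1), … with moves {1, 4, 5}:
g(0) = mex{} = 0
g(1) = mex{0} = 1
g(2) = mex{1} = 0
g(3) = mex{0} = 1
g(4) = mex{0,1} = 2
g(5) = mex{0,1,2} = 3
g(6) = mex{0,1,3} = 2
g(7) = mex{0,1,2} = 3
g(8) = mex{1,2,3} = 0
So g(8) = 0.
The value of a disjunctive sum is the nim-sum of the parts.
Combined value = 6 XOR 0 = 6.

6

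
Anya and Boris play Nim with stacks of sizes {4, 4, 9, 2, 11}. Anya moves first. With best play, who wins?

Nim-sum: 4 XOR 4 XOR 9 XOR 2 XOR 11 = 0.
The nim-sum is 0, so this is a P-position: the player to move is in a losing position under optimal play; Anya is about to move from it and so loses — Boris wins.

Boris wins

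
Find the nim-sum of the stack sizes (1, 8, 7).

Compute the nim-sum pairwise:
1 XOR 8 = 9
9 XOR 7 = 14

14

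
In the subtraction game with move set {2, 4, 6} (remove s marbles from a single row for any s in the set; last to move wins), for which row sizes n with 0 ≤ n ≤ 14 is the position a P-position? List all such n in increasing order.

Grundy values for subtraction set {2, 4, 6}:
g(0) = mex{} = 0
g(1) = mex{} = 0
g(2) = mex{0} = 1
g(3) = mex{0} = 1
g(4) = mex{0,1} = 2
g(5) = mex{0,1} = 2
g(6) = mex{0,1,2} = 3
g(7) = mex{0,1,2} = 3
g(8) = mex{1,2,3} = 0
g(9) = mex{1,2,3} = 0
g(10) = mex{0,2,3} = 1
g(11) = mex{0,2,3} = 1
g(12) = mex{0,1,3} = 2
g(13) = mex{0,1,3} = 2
g(14) = mex{0,1,2} = 3
The P-positions (g = 0) in 0..14 are 0, 1, 8, 9.

0, 1, 8, 9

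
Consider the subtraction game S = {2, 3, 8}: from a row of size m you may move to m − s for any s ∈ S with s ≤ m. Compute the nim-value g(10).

0

Build the Grundy sequence with g(k) = mex{g(k−s) : s ∈ {2, 3, 8}, s ≤ k}:
g(0) = mex{} = 0
g(1) = mex{} = 0
g(2) = mex{0} = 1
g(3) = mex{0} = 1
g(4) = mex{0,1} = 2
g(5) = mex{1} = 0
g(6) = mex{1,2} = 0
g(7) = mex{0,2} = 1
g(8) = mex{0} = 1
g(9) = mex{0,1} = 2
g(10) = mex{1} = 0
So g(10) = 0.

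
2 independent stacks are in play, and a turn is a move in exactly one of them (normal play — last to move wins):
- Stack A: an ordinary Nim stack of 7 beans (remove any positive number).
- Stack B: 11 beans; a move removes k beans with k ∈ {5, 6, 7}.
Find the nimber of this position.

5

Stack A is a plain Nim stack of size 7, so its Grundy value is 7.
Build the Grundy sequence for stack B with g(k) = mex{g(k−s) : s ∈ {5, 6, 7}, s ≤ k}:
k:     0  1  2  3  4  5  6  7  8  9 10 11
g(k):  0  0  0  0  0  1  1  1  1  1  2  2
So g(11) = 2.
The value of a disjunctive sum is the nim-sum of the parts.
Combined value = 7 ⊕ 2 = 5.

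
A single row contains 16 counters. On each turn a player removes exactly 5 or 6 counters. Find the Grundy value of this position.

Compute g(0), g(1), … for moves {5, 6}:
k:     0  1  2  3  4  5  6  7  8  9 10 11 12 13 14 15 16
g(k):  0  0  0  0  0  1  1  1  1  1  2  0  0  0  0  0  1
So g(16) = 1.

1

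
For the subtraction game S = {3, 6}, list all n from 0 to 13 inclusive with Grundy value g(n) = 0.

Build the Grundy sequence with g(k) = mex{g(k−s) : s ∈ {3, 6}, s ≤ k}:
k:     0  1  2  3  4  5  6  7  8  9 10 11 12 13
g(k):  0  0  0  1  1  1  2  2  2  0  0  0  1  1
The P-positions (g = 0) in 0..13 are 0, 1, 2, 9, 10, 11.

0, 1, 2, 9, 10, 11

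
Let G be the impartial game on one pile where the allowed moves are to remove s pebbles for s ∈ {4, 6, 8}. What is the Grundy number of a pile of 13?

0

Grundy values for subtraction set {4, 6, 8}:
g(0) = mex{} = 0
g(1) = mex{} = 0
g(2) = mex{} = 0
g(3) = mex{} = 0
g(4) = mex{0} = 1
g(5) = mex{0} = 1
g(6) = mex{0} = 1
g(7) = mex{0} = 1
g(8) = mex{0,1} = 2
g(9) = mex{0,1} = 2
g(10) = mex{0,1} = 2
g(11) = mex{0,1} = 2
g(12) = mex{1,2} = 0
g(13) = mex{1,2} = 0
So g(13) = 0.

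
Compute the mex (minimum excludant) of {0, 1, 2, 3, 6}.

The values 0, 1, 2, 3 are all present; 4 is the first non-negative integer missing from the set.

4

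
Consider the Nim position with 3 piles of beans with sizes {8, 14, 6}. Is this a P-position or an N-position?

Nim-sum: 8 ⊕ 14 ⊕ 6 = 0.
The nim-sum is 0, so this is a P-position: the player to move is in a losing position under optimal play.

P-position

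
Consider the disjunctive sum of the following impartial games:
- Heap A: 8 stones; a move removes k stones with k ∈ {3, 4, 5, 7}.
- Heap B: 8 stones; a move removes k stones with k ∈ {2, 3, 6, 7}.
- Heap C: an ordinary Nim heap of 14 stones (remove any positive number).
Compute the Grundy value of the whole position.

14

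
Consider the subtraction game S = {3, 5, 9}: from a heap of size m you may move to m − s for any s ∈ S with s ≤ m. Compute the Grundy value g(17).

Build the Grundy sequence with g(k) = mex{g(k−s) : s ∈ {3, 5, 9}, s ≤ k}:
k:     0  1  2  3  4  5  6  7  8  9 10 11 12 13 14 15 16 17
g(k):  0  0  0  1  1  1  2  2  0  3  3  1  0  2  0  1  0  1
So g(17) = 1.

1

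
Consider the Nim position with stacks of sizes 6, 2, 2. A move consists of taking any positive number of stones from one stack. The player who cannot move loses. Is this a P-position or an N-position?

N-position

Compute the nim-sum pairwise:
6 XOR 2 = 4
4 XOR 2 = 6
The nim-sum is 6 ≠ 0, so this is an N-position: the player to move can win.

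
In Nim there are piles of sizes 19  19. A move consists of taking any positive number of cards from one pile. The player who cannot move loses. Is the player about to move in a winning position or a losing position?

Losing position

Compute the nim-sum pairwise:
19 ⊕ 19 = 0
The nim-sum is 0, so this is a P-position: the player to move is in a losing position under optimal play.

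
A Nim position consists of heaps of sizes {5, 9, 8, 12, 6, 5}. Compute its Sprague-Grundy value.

In binary:
  0101  (5)
  1001  (9)
  1000  (8)
  1100  (12)
  0110  (6)
  0101  (5)
  ----
  1011  (11)

11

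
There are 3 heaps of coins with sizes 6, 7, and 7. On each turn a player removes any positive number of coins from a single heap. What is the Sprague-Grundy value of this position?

Compute the nim-sum pairwise:
6 XOR 7 = 1
1 XOR 7 = 6

6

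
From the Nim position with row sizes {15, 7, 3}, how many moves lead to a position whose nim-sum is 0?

1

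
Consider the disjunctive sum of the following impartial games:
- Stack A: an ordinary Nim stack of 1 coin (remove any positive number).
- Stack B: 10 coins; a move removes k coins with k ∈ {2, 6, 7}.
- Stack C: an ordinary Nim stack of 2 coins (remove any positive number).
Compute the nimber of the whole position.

0

Stack A is a plain Nim stack of size 1, so its Grundy value is 1.
Build the Grundy sequence for stack B with g(k) = mex{g(k−s) : s ∈ {2, 6, 7}, s ≤ k}:
k:     0  1  2  3  4  5  6  7  8  9 10
g(k):  0  0  1  1  0  0  1  1  2  0  3
So g(10) = 3.
Stack C is a plain Nim stack of size 2, so its Grundy value is 2.
The value of a disjunctive sum is the nim-sum of the parts.
Combined value = 1 XOR 3 XOR 2 = 0.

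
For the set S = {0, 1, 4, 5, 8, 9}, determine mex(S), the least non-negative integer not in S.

2

The values 0, 1 are all present; 2 is the first non-negative integer missing from the set.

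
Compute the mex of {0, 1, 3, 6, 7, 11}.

2

The values 0, 1 are all present; 2 is the first non-negative integer missing from the set.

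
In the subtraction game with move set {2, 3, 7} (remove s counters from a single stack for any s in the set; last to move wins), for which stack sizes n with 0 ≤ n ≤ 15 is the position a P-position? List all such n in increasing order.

Grundy values for subtraction set {2, 3, 7}:
k:     0  1  2  3  4  5  6  7  8  9 10 11 12 13 14 15
g(k):  0  0  1  1  2  0  0  1  1  2  0  0  1  1  2  0
The P-positions (g = 0) in 0..15 are 0, 1, 5, 6, 10, 11, 15.

0, 1, 5, 6, 10, 11, 15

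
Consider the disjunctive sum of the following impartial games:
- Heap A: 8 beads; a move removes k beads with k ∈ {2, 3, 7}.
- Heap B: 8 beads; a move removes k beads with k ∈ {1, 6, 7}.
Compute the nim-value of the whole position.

Grundy values for heap A (subtraction set {2, 3, 7}):
k:     0  1  2  3  4  5  6  7  8
g(k):  0  0  1  1  2  0  0  1  1
So g(8) = 1.
For heap B, compute g(0), g(1), … with moves {1, 6, 7}:
k:     0  1  2  3  4  5  6  7  8
g(k):  0  1  0  1  0  1  2  3  2
So g(8) = 2.
By the Sprague-Grundy theorem, the Grundy value of a sum of independent games is the XOR of the component values.
Combined value = 1 XOR 2 = 3.

3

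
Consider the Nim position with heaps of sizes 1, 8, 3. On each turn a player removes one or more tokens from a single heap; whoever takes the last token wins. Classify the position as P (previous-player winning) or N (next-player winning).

N-position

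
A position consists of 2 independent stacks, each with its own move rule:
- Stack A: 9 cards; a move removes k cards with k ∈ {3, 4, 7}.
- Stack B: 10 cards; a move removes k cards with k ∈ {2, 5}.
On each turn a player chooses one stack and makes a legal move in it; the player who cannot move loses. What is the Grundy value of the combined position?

2

Build the Grundy sequence for stack A with g(k) = mex{g(k−s) : s ∈ {3, 4, 7}, s ≤ k}:
g(0) = mex{} = 0
g(1) = mex{} = 0
g(2) = mex{} = 0
g(3) = mex{0} = 1
g(4) = mex{0} = 1
g(5) = mex{0} = 1
g(6) = mex{0,1} = 2
g(7) = mex{0,1} = 2
g(8) = mex{0,1} = 2
g(9) = mex{0,1,2} = 3
So g(9) = 3.
Build the Grundy sequence for stack B with g(k) = mex{g(k−s) : s ∈ {2, 5}, s ≤ k}:
g(0) = mex{} = 0
g(1) = mex{} = 0
g(2) = mex{0} = 1
g(3) = mex{0} = 1
g(4) = mex{1} = 0
g(5) = mex{0,1} = 2
g(6) = mex{0} = 1
g(7) = mex{1,2} = 0
g(8) = mex{1} = 0
g(9) = mex{0} = 1
g(10) = mex{0,2} = 1
So g(10) = 1.
By the Sprague-Grundy theorem, the Grundy value of a sum of independent games is the XOR of the component values.
Combined value = 3 XOR 1 = 2.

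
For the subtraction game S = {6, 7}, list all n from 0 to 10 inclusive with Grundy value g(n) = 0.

0, 1, 2, 3, 4, 5

Build the Grundy sequence with g(k) = mex{g(k−s) : s ∈ {6, 7}, s ≤ k}:
g(0) = mex{} = 0
g(1) = mex{} = 0
g(2) = mex{} = 0
g(3) = mex{} = 0
g(4) = mex{} = 0
g(5) = mex{} = 0
g(6) = mex{0} = 1
g(7) = mex{0} = 1
g(8) = mex{0} = 1
g(9) = mex{0} = 1
g(10) = mex{0} = 1
The P-positions (g = 0) in 0..10 are 0, 1, 2, 3, 4, 5.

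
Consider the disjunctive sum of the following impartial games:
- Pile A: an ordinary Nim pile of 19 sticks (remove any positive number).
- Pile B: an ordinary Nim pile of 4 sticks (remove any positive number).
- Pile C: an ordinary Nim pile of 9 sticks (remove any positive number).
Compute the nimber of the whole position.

30

Pile A is a plain Nim pile of size 19, so its Grundy value is 19.
Pile B is a plain Nim pile of size 4, so its Grundy value is 4.
Pile C is a plain Nim pile of size 9, so its Grundy value is 9.
By the Sprague-Grundy theorem, the Grundy value of a sum of independent games is the XOR of the component values.
Combined value = 19 XOR 4 XOR 9 = 30.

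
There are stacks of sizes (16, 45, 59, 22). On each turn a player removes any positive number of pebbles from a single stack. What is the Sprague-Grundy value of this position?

Nim-sum: 16 ⊕ 45 ⊕ 59 ⊕ 22 = 16.

16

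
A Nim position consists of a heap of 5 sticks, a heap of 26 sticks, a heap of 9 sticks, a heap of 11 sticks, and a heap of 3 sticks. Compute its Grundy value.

30

In binary:
  00101  (5)
  11010  (26)
  01001  (9)
  01011  (11)
  00011  (3)
  -----
  11110  (30)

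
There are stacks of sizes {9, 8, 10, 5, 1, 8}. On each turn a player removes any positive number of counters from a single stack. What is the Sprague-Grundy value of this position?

7

In binary:
  1001  (9)
  1000  (8)
  1010  (10)
  0101  (5)
  0001  (1)
  1000  (8)
  ----
  0111  (7)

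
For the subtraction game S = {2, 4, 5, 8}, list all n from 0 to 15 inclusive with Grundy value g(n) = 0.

0, 1, 7, 10, 13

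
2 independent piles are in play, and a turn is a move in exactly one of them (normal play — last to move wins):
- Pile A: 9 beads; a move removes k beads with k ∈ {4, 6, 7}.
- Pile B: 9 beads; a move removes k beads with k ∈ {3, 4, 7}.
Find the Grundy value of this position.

For pile A, compute g(0), g(1), … with moves {4, 6, 7}:
k:     0  1  2  3  4  5  6  7  8  9
g(k):  0  0  0  0  1  1  1  1  2  2
So g(9) = 2.
Build the Grundy sequence for pile B with g(k) = mex{g(k−s) : s ∈ {3, 4, 7}, s ≤ k}:
k:     0  1  2  3  4  5  6  7  8  9
g(k):  0  0  0  1  1  1  2  2  2  3
So g(9) = 3.
By the Sprague-Grundy theorem, the Grundy value of a sum of independent games is the XOR of the component values.
Combined value = 2 XOR 3 = 1.

1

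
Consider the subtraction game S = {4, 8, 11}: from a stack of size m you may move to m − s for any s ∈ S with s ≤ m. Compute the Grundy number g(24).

2

Grundy values for subtraction set {4, 8, 11}:
k:     0  1  2  3  4  5  6  7  8  9 10 11 12 13 14 15 16 17 18 19 20 21 22 23 24
g(k):  0  0  0  0  1  1  1  1  2  2  2  2  3  3  3  0  0  0  0  1  1  1  1  2  2
So g(24) = 2.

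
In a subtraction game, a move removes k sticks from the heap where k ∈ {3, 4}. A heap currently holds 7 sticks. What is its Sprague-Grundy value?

0

Grundy values for subtraction set {3, 4}:
g(0) = mex{} = 0
g(1) = mex{} = 0
g(2) = mex{} = 0
g(3) = mex{0} = 1
g(4) = mex{0} = 1
g(5) = mex{0} = 1
g(6) = mex{0,1} = 2
g(7) = mex{1} = 0
So g(7) = 0.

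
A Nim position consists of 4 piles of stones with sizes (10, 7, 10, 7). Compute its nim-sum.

Compute the nim-sum pairwise:
10 ⊕ 7 = 13
13 ⊕ 10 = 7
7 ⊕ 7 = 0

0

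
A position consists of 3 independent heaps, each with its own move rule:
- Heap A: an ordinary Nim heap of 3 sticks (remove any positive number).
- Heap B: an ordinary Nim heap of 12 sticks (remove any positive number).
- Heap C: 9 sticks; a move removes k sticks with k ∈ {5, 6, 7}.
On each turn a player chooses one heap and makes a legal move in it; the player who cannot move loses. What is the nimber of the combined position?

14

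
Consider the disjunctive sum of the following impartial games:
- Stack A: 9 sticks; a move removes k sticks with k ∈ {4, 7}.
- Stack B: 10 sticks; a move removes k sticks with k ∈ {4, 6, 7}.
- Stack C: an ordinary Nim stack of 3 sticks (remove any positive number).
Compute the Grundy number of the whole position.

For stack A, compute g(0), g(1), … with moves {4, 7}:
k:     0  1  2  3  4  5  6  7  8  9
g(k):  0  0  0  0  1  1  1  1  2  2
So g(9) = 2.
Build the Grundy sequence for stack B with g(k) = mex{g(k−s) : s ∈ {4, 6, 7}, s ≤ k}:
k:     0  1  2  3  4  5  6  7  8  9 10
g(k):  0  0  0  0  1  1  1  1  2  2  2
So g(10) = 2.
Stack C is a plain Nim stack of size 3, so its Grundy value is 3.
The value of a disjunctive sum is the nim-sum of the parts.
Combined value = 2 ⊕ 2 ⊕ 3 = 3.

3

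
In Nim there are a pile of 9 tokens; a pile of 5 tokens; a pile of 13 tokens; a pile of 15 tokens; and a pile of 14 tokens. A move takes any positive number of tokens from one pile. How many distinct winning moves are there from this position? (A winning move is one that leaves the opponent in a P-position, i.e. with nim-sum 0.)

0

Compute the nim-sum pairwise:
9 ⊕ 5 = 12
12 ⊕ 13 = 1
1 ⊕ 15 = 14
14 ⊕ 14 = 0
The nim-sum is already 0, so every move leaves a nonzero nim-sum — there are no winning moves.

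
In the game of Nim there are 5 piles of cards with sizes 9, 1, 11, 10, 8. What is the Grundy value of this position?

Write each in binary and XOR column by column:
  1001  (9)
  0001  (1)
  1011  (11)
  1010  (10)
  1000  (8)
  ----
  0001  (1)

1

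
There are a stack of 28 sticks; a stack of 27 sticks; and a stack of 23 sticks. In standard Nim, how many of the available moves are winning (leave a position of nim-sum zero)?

Compute the nim-sum pairwise:
28 ⊕ 27 = 7
7 ⊕ 23 = 16
The overall nim-sum is X = 16. A stack of size p has a winning move iff p XOR X < p (reduce it to p XOR X).
  28: 28 XOR 16 = 12 < 28 — winning move (to 12).
  27: 27 XOR 16 = 11 < 27 — winning move (to 11).
  23: 23 XOR 16 = 7 < 23 — winning move (to 7).
That gives 3 winning moves.

3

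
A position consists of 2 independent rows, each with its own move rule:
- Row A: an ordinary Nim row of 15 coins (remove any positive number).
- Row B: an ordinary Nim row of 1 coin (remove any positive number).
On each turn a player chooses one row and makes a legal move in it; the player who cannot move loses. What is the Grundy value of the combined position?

14

Row A is a plain Nim row of size 15, so its Grundy value is 15.
Row B is a plain Nim row of size 1, so its Grundy value is 1.
By the Sprague-Grundy theorem, the Grundy value of a sum of independent games is the XOR of the component values.
Combined value = 15 XOR 1 = 14.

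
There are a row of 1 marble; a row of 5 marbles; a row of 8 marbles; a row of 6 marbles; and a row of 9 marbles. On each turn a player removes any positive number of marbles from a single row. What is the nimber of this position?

In binary:
  0001  (1)
  0101  (5)
  1000  (8)
  0110  (6)
  1001  (9)
  ----
  0011  (3)

3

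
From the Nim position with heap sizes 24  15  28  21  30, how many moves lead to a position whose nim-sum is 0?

0

Compute the nim-sum pairwise:
24 XOR 15 = 23
23 XOR 28 = 11
11 XOR 21 = 30
30 XOR 30 = 0
The nim-sum is already 0, so every move leaves a nonzero nim-sum — there are no winning moves.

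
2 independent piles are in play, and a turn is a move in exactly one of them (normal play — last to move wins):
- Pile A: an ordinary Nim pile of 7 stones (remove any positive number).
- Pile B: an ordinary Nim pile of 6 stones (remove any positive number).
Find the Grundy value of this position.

1

Pile A is a plain Nim pile of size 7, so its Grundy value is 7.
Pile B is a plain Nim pile of size 6, so its Grundy value is 6.
The value of a disjunctive sum is the nim-sum of the parts.
Combined value = 7 XOR 6 = 1.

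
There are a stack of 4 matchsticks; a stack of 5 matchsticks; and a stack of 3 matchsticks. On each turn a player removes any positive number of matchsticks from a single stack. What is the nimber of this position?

Bitwise XOR of the heap sizes:
  100  (4)
  101  (5)
  011  (3)
  ---
  010  (2)

2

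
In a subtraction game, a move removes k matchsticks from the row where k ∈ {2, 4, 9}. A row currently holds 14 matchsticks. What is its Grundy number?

Grundy values for subtraction set {2, 4, 9}:
g(0) = mex{} = 0
g(1) = mex{} = 0
g(2) = mex{0} = 1
g(3) = mex{0} = 1
g(4) = mex{0,1} = 2
g(5) = mex{0,1} = 2
g(6) = mex{1,2} = 0
g(7) = mex{1,2} = 0
g(8) = mex{0,2} = 1
g(9) = mex{0,2} = 1
g(10) = mex{0,1} = 2
g(11) = mex{0,1} = 2
g(12) = mex{1,2} = 0
g(13) = mex{1,2} = 0
g(14) = mex{0,2} = 1
So g(14) = 1.

1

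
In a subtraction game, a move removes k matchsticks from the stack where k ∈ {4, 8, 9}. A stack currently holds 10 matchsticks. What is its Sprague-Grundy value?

2

Compute g(0), g(1), … for moves {4, 8, 9}:
k:     0  1  2  3  4  5  6  7  8  9 10
g(k):  0  0  0  0  1  1  1  1  2  2  2
So g(10) = 2.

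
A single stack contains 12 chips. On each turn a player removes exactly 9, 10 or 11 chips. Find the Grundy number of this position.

Compute g(0), g(1), … for moves {9, 10, 11}:
g(0) = mex{} = 0
g(1) = mex{} = 0
g(2) = mex{} = 0
g(3) = mex{} = 0
g(4) = mex{} = 0
g(5) = mex{} = 0
g(6) = mex{} = 0
g(7) = mex{} = 0
g(8) = mex{} = 0
g(9) = mex{0} = 1
g(10) = mex{0} = 1
g(11) = mex{0} = 1
g(12) = mex{0} = 1
So g(12) = 1.

1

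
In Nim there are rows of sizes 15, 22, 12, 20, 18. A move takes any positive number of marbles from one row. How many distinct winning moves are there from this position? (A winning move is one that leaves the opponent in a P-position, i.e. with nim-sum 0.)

Nim-sum: 15 ^ 22 ^ 12 ^ 20 ^ 18 = 19.
The overall nim-sum is X = 19. A row of size p has a winning move iff p XOR X < p (reduce it to p XOR X).
  15: 15 XOR 19 = 28 ≥ 15 — no move.
  22: 22 XOR 19 = 5 < 22 — winning move (to 5).
  12: 12 XOR 19 = 31 ≥ 12 — no move.
  20: 20 XOR 19 = 7 < 20 — winning move (to 7).
  18: 18 XOR 19 = 1 < 18 — winning move (to 1).
That gives 3 winning moves.

3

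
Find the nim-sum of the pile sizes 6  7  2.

3

Write each in binary and XOR column by column:
  110  (6)
  111  (7)
  010  (2)
  ---
  011  (3)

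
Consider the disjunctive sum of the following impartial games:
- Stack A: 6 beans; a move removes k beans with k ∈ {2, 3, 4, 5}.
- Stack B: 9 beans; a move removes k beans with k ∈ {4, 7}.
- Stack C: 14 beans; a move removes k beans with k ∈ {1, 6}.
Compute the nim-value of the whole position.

Build the Grundy sequence for stack A with g(k) = mex{g(k−s) : s ∈ {2, 3, 4, 5}, s ≤ k}:
k:     0  1  2  3  4  5  6
g(k):  0  0  1  1  2  2  3
So g(6) = 3.
Grundy values for stack B (subtraction set {4, 7}):
k:     0  1  2  3  4  5  6  7  8  9
g(k):  0  0  0  0  1  1  1  1  2  2
So g(9) = 2.
For stack C, compute g(0), g(1), … with moves {1, 6}:
k:     0  1  2  3  4  5  6  7  8  9 10 11 12 13 14
g(k):  0  1  0  1  0  1  2  0  1  0  1  0  1  2  0
So g(14) = 0.
The value of a disjunctive sum is the nim-sum of the parts.
Combined value = 3 XOR 2 XOR 0 = 1.

1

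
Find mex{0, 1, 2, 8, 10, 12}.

The values 0, 1, 2 are all present; 3 is the first non-negative integer missing from the set.

3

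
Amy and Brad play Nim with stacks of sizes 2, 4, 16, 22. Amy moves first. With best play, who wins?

Brad wins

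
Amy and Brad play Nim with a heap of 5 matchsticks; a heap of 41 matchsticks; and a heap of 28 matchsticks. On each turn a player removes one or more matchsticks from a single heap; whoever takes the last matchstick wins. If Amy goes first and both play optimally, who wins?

Nim-sum: 5 XOR 41 XOR 28 = 48.
The nim-sum is 48 ≠ 0, so this is an N-position: the player to move can win; Amy has a winning move.

Amy wins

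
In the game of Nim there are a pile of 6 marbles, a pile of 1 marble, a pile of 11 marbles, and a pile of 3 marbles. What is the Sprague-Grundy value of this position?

15

Nim-sum: 6 ^ 1 ^ 11 ^ 3 = 15.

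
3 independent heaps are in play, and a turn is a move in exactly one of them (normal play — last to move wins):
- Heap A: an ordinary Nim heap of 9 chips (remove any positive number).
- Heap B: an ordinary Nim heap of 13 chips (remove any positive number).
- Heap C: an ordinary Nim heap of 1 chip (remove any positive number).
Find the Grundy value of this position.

5

Heap A is a plain Nim heap of size 9, so its Grundy value is 9.
Heap B is a plain Nim heap of size 13, so its Grundy value is 13.
Heap C is a plain Nim heap of size 1, so its Grundy value is 1.
By the Sprague-Grundy theorem, the Grundy value of a sum of independent games is the XOR of the component values.
Combined value = 9 ⊕ 13 ⊕ 1 = 5.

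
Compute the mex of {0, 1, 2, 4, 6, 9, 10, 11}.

3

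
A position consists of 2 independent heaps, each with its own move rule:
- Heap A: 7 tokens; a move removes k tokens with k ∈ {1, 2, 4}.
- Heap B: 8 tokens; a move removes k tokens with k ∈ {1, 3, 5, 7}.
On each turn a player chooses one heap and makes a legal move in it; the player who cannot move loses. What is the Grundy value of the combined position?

For heap A, compute g(0), g(1), … with moves {1, 2, 4}:
g(0) = mex{} = 0
g(1) = mex{0} = 1
g(2) = mex{0,1} = 2
g(3) = mex{1,2} = 0
g(4) = mex{0,2} = 1
g(5) = mex{0,1} = 2
g(6) = mex{1,2} = 0
g(7) = mex{0,2} = 1
So g(7) = 1.
Build the Grundy sequence for heap B with g(k) = mex{g(k−s) : s ∈ {1, 3, 5, 7}, s ≤ k}:
g(0) = mex{} = 0
g(1) = mex{0} = 1
g(2) = mex{1} = 0
g(3) = mex{0} = 1
g(4) = mex{1} = 0
g(5) = mex{0} = 1
g(6) = mex{1} = 0
g(7) = mex{0} = 1
g(8) = mex{1} = 0
So g(8) = 0.
The value of a disjunctive sum is the nim-sum of the parts.
Combined value = 1 ⊕ 0 = 1.

1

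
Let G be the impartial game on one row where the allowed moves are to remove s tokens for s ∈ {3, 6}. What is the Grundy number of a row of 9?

Grundy values for subtraction set {3, 6}:
k:     0  1  2  3  4  5  6  7  8  9
g(k):  0  0  0  1  1  1  2  2  2  0
So g(9) = 0.

0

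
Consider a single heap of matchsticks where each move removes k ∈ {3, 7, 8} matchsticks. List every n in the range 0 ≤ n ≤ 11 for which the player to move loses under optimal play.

0, 1, 2, 6, 11

Grundy values for subtraction set {3, 7, 8}:
g(0) = mex{} = 0
g(1) = mex{} = 0
g(2) = mex{} = 0
g(3) = mex{0} = 1
g(4) = mex{0} = 1
g(5) = mex{0} = 1
g(6) = mex{1} = 0
g(7) = mex{0,1} = 2
g(8) = mex{0,1} = 2
g(9) = mex{0} = 1
g(10) = mex{0,1,2} = 3
g(11) = mex{1,2} = 0
The P-positions (g = 0) in 0..11 are 0, 1, 2, 6, 11.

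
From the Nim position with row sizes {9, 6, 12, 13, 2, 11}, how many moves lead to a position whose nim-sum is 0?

3

Nim-sum: 9 XOR 6 XOR 12 XOR 13 XOR 2 XOR 11 = 7.
The overall nim-sum is X = 7. A row of size p has a winning move iff p XOR X < p (reduce it to p XOR X).
  9: 9 XOR 7 = 14 ≥ 9 — no move.
  6: 6 XOR 7 = 1 < 6 — winning move (to 1).
  12: 12 XOR 7 = 11 < 12 — winning move (to 11).
  13: 13 XOR 7 = 10 < 13 — winning move (to 10).
  2: 2 XOR 7 = 5 ≥ 2 — no move.
  11: 11 XOR 7 = 12 ≥ 11 — no move.
That gives 3 winning moves.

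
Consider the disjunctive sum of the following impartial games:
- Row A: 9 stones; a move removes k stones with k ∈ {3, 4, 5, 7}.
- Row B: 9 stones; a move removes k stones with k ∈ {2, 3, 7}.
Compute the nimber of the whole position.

1

Grundy values for row A (subtraction set {3, 4, 5, 7}):
k:     0  1  2  3  4  5  6  7  8  9
g(k):  0  0  0  1  1  1  2  2  2  3
So g(9) = 3.
Grundy values for row B (subtraction set {2, 3, 7}):
k:     0  1  2  3  4  5  6  7  8  9
g(k):  0  0  1  1  2  0  0  1  1  2
So g(9) = 2.
The value of a disjunctive sum is the nim-sum of the parts.
Combined value = 3 XOR 2 = 1.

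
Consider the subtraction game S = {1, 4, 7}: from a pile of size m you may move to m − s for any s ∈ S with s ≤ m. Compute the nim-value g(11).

1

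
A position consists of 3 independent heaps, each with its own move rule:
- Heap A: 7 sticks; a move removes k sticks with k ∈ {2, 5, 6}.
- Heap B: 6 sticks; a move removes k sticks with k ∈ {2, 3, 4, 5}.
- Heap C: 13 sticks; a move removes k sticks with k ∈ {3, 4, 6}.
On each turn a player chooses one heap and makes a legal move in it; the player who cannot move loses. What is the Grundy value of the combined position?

Build the Grundy sequence for heap A with g(k) = mex{g(k−s) : s ∈ {2, 5, 6}, s ≤ k}:
g(0) = mex{} = 0
g(1) = mex{} = 0
g(2) = mex{0} = 1
g(3) = mex{0} = 1
g(4) = mex{1} = 0
g(5) = mex{0,1} = 2
g(6) = mex{0} = 1
g(7) = mex{0,1,2} = 3
So g(7) = 3.
Build the Grundy sequence for heap B with g(k) = mex{g(k−s) : s ∈ {2, 3, 4, 5}, s ≤ k}:
k:     0  1  2  3  4  5  6
g(k):  0  0  1  1  2  2  3
So g(6) = 3.
Grundy values for heap C (subtraction set {3, 4, 6}):
g(0) = mex{} = 0
g(1) = mex{} = 0
g(2) = mex{} = 0
g(3) = mex{0} = 1
g(4) = mex{0} = 1
g(5) = mex{0} = 1
g(6) = mex{0,1} = 2
g(7) = mex{0,1} = 2
g(8) = mex{0,1} = 2
g(9) = mex{1,2} = 0
g(10) = mex{1,2} = 0
g(11) = mex{1,2} = 0
g(12) = mex{0,2} = 1
g(13) = mex{0,2} = 1
So g(13) = 1.
By the Sprague-Grundy theorem, the Grundy value of a sum of independent games is the XOR of the component values.
Combined value = 3 XOR 3 XOR 1 = 1.

1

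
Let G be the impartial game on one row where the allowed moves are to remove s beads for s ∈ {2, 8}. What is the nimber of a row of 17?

Build the Grundy sequence with g(k) = mex{g(k−s) : s ∈ {2, 8}, s ≤ k}:
k:     0  1  2  3  4  5  6  7  8  9 10 11 12 13 14 15 16 17
g(k):  0  0  1  1  0  0  1  1  2  2  0  0  1  1  0  0  1  1
So g(17) = 1.

1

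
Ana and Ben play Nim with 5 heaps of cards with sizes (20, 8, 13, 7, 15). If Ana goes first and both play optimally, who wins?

Write each in binary and XOR column by column:
  10100  (20)
  01000  (8)
  01101  (13)
  00111  (7)
  01111  (15)
  -----
  11001  (25)
The nim-sum is 25 ≠ 0, so this is an N-position: the player to move can win; Ana has a winning move.

Ana wins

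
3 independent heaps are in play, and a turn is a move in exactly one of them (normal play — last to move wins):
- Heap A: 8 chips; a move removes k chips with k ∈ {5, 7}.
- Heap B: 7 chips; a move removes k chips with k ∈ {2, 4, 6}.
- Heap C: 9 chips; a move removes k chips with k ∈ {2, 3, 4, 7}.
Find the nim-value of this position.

Build the Grundy sequence for heap A with g(k) = mex{g(k−s) : s ∈ {5, 7}, s ≤ k}:
k:     0  1  2  3  4  5  6  7  8
g(k):  0  0  0  0  0  1  1  1  1
So g(8) = 1.
Build the Grundy sequence for heap B with g(k) = mex{g(k−s) : s ∈ {2, 4, 6}, s ≤ k}:
g(0) = mex{} = 0
g(1) = mex{} = 0
g(2) = mex{0} = 1
g(3) = mex{0} = 1
g(4) = mex{0,1} = 2
g(5) = mex{0,1} = 2
g(6) = mex{0,1,2} = 3
g(7) = mex{0,1,2} = 3
So g(7) = 3.
Grundy values for heap C (subtraction set {2, 3, 4, 7}):
g(0) = mex{} = 0
g(1) = mex{} = 0
g(2) = mex{0} = 1
g(3) = mex{0} = 1
g(4) = mex{0,1} = 2
g(5) = mex{0,1} = 2
g(6) = mex{1,2} = 0
g(7) = mex{0,1,2} = 3
g(8) = mex{0,2} = 1
g(9) = mex{0,1,2,3} = 4
So g(9) = 4.
By the Sprague-Grundy theorem, the Grundy value of a sum of independent games is the XOR of the component values.
Combined value = 1 XOR 3 XOR 4 = 6.

6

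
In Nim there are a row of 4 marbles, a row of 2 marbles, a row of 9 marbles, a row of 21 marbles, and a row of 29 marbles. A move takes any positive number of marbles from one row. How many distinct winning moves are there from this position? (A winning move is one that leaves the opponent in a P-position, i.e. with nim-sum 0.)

3

Bitwise XOR of the heap sizes:
  00100  (4)
  00010  (2)
  01001  (9)
  10101  (21)
  11101  (29)
  -----
  00111  (7)
The overall nim-sum is X = 7. A row of size p has a winning move iff p XOR X < p (reduce it to p XOR X).
  4: 4 XOR 7 = 3 < 4 — winning move (to 3).
  2: 2 XOR 7 = 5 ≥ 2 — no move.
  9: 9 XOR 7 = 14 ≥ 9 — no move.
  21: 21 XOR 7 = 18 < 21 — winning move (to 18).
  29: 29 XOR 7 = 26 < 29 — winning move (to 26).
That gives 3 winning moves.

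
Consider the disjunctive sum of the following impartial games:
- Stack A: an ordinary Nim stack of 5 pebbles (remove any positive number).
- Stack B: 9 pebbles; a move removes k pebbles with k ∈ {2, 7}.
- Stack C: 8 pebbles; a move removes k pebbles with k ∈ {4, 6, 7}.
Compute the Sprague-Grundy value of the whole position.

Stack A is a plain Nim stack of size 5, so its Grundy value is 5.
Grundy values for stack B (subtraction set {2, 7}):
g(0) = mex{} = 0
g(1) = mex{} = 0
g(2) = mex{0} = 1
g(3) = mex{0} = 1
g(4) = mex{1} = 0
g(5) = mex{1} = 0
g(6) = mex{0} = 1
g(7) = mex{0} = 1
g(8) = mex{0,1} = 2
g(9) = mex{1} = 0
So g(9) = 0.
For stack C, compute g(0), g(1), … with moves {4, 6, 7}:
k:     0  1  2  3  4  5  6  7  8
g(k):  0  0  0  0  1  1  1  1  2
So g(8) = 2.
By the Sprague-Grundy theorem, the Grundy value of a sum of independent games is the XOR of the component values.
Combined value = 5 XOR 0 XOR 2 = 7.

7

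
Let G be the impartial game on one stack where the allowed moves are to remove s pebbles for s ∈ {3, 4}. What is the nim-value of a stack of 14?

0

Build the Grundy sequence with g(k) = mex{g(k−s) : s ∈ {3, 4}, s ≤ k}:
g(0) = mex{} = 0
g(1) = mex{} = 0
g(2) = mex{} = 0
g(3) = mex{0} = 1
g(4) = mex{0} = 1
g(5) = mex{0} = 1
g(6) = mex{0,1} = 2
g(7) = mex{1} = 0
g(8) = mex{1} = 0
g(9) = mex{1,2} = 0
g(10) = mex{0,2} = 1
g(11) = mex{0} = 1
g(12) = mex{0} = 1
g(13) = mex{0,1} = 2
g(14) = mex{1} = 0
So g(14) = 0.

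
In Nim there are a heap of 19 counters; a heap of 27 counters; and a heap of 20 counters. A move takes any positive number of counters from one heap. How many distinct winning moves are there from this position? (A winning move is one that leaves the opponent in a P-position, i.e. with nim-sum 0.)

3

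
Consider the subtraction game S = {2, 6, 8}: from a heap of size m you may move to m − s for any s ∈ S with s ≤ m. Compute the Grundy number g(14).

Grundy values for subtraction set {2, 6, 8}:
g(0) = mex{} = 0
g(1) = mex{} = 0
g(2) = mex{0} = 1
g(3) = mex{0} = 1
g(4) = mex{1} = 0
g(5) = mex{1} = 0
g(6) = mex{0} = 1
g(7) = mex{0} = 1
g(8) = mex{0,1} = 2
g(9) = mex{0,1} = 2
g(10) = mex{0,1,2} = 3
g(11) = mex{0,1,2} = 3
g(12) = mex{0,1,3} = 2
g(13) = mex{0,1,3} = 2
g(14) = mex{1,2} = 0
So g(14) = 0.

0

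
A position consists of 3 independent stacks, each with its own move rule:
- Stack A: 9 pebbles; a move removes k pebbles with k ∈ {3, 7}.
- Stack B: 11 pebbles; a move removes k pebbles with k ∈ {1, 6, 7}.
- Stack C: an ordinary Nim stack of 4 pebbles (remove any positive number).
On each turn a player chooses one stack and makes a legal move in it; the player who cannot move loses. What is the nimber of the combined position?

6

Build the Grundy sequence for stack A with g(k) = mex{g(k−s) : s ∈ {3, 7}, s ≤ k}:
k:     0  1  2  3  4  5  6  7  8  9
g(k):  0  0  0  1  1  1  0  2  2  1
So g(9) = 1.
Build the Grundy sequence for stack B with g(k) = mex{g(k−s) : s ∈ {1, 6, 7}, s ≤ k}:
g(0) = mex{} = 0
g(1) = mex{0} = 1
g(2) = mex{1} = 0
g(3) = mex{0} = 1
g(4) = mex{1} = 0
g(5) = mex{0} = 1
g(6) = mex{0,1} = 2
g(7) = mex{0,1,2} = 3
g(8) = mex{0,1,3} = 2
g(9) = mex{0,1,2} = 3
g(10) = mex{0,1,3} = 2
g(11) = mex{0,1,2} = 3
So g(11) = 3.
Stack C is a plain Nim stack of size 4, so its Grundy value is 4.
By the Sprague-Grundy theorem, the Grundy value of a sum of independent games is the XOR of the component values.
Combined value = 1 XOR 3 XOR 4 = 6.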